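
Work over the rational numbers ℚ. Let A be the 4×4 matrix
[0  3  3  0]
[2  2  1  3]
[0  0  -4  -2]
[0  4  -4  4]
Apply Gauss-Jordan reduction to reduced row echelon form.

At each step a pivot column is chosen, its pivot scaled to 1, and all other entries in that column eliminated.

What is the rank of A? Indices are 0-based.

pivot(0,0): swap R0↔R1
pivot(0,0)=2: scale R0 → (1, 1, 1/2, 3/2)
pivot(1,1)=3: scale R1 → (0, 1, 1, 0)
  clear (0,1): R0 −= (1)R1 → (1, 0, -1/2, 3/2)
  clear (3,1): R3 −= (4)R1 → (0, 0, -8, 4)
pivot(2,2)=-4: scale R2 → (0, 0, 1, 1/2)
  clear (0,2): R0 −= (-1/2)R2 → (1, 0, 0, 7/4)
  clear (1,2): R1 −= (1)R2 → (0, 1, 0, -1/2)
  clear (3,2): R3 −= (-8)R2 → (0, 0, 0, 8)
pivot(3,3)=8: scale R3 → (0, 0, 0, 1)
  clear (0,3): R0 −= (7/4)R3 → (1, 0, 0, 0)
  clear (1,3): R1 −= (-1/2)R3 → (0, 1, 0, 0)
  clear (2,3): R2 −= (1/2)R3 → (0, 0, 1, 0)

rank = 4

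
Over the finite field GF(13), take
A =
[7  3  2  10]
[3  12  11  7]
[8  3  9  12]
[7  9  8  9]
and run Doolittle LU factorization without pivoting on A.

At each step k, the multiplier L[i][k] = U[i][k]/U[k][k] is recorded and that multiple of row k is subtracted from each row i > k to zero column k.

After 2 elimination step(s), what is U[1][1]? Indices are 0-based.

U[1][1] = 7

Step 1: pivot at (0,0) is 7.
  row1 ← row1 − (6)·row0  ⇒  L[1][0]=6, U row1=(0, 7, 12, 12)
  row2 ← row2 − (3)·row0  ⇒  L[2][0]=3, U row2=(0, 7, 3, 8)
  row3 ← row3 − (1)·row0  ⇒  L[3][0]=1, U row3=(0, 6, 6, 12)
Step 2: pivot at (1,1) is 7.
  row2 ← row2 − (1)·row1  ⇒  L[2][1]=1, U row2=(0, 0, 4, 9)
  row3 ← row3 − (12)·row1  ⇒  L[3][1]=12, U row3=(0, 0, 5, 11)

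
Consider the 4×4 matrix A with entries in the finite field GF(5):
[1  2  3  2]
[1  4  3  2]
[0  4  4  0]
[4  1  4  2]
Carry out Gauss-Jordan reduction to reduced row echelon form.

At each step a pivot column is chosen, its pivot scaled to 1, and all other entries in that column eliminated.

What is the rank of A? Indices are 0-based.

step 1: normalize row 0 (÷1) = (1, 2, 3, 2)
  row 1: subtract 1×row0 = (0, 2, 0, 0)
  row 3: subtract 4×row0 = (0, 3, 2, 4)
step 2: normalize row 1 (÷2) = (0, 1, 0, 0)
  row 0: subtract 2×row1 = (1, 0, 3, 2)
  row 2: subtract 4×row1 = (0, 0, 4, 0)
  row 3: subtract 3×row1 = (0, 0, 2, 4)
step 3: normalize row 2 (÷4) = (0, 0, 1, 0)
  row 0: subtract 3×row2 = (1, 0, 0, 2)
  row 3: subtract 2×row2 = (0, 0, 0, 4)
step 4: normalize row 3 (÷4) = (0, 0, 0, 1)
  row 0: subtract 2×row3 = (1, 0, 0, 0)

rank = 4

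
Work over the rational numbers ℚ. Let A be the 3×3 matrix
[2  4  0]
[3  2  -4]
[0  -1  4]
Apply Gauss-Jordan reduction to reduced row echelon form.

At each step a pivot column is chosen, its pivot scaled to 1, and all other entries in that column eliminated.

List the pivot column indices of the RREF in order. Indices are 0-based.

pivot columns: 0, 1, 2

[1] R0 /= 2  ⇒  (1, 2, 0)
     R1 -= 3·R0  ⇒  (0, -4, -4)
[2] R1 /= -4  ⇒  (0, 1, 1)
     R0 -= 2·R1  ⇒  (1, 0, -2)
     R2 -= -1·R1  ⇒  (0, 0, 5)
[3] R2 /= 5  ⇒  (0, 0, 1)
     R0 -= -2·R2  ⇒  (1, 0, 0)
     R1 -= 1·R2  ⇒  (0, 1, 0)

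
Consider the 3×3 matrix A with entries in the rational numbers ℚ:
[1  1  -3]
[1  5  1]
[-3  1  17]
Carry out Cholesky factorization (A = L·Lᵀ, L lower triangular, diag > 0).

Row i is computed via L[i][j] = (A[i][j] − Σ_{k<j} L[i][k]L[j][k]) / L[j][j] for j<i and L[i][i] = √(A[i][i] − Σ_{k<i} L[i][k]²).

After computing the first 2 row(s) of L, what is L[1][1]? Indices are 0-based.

L[1][1] = 2

Step 1: L[0][0] = √(1) = 1.
  L[1][0] = (1) / L[0][0] = 1.
Step 2: L[1][1] = √(4) = 2.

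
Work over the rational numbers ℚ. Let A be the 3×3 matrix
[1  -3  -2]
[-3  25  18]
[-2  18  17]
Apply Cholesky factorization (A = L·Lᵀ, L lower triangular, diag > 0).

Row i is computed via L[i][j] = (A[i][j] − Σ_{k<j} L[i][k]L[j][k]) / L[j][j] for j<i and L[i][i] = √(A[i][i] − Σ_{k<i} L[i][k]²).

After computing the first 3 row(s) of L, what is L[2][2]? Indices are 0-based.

Step 1: L[0][0] = √(1) = 1.
  L[1][0] = (-3) / L[0][0] = -3.
Step 2: L[1][1] = √(16) = 4.
  L[2][0] = (-2) / L[0][0] = -2.
  L[2][1] = (12) / L[1][1] = 3.
Step 3: L[2][2] = √(4) = 2.

L[2][2] = 2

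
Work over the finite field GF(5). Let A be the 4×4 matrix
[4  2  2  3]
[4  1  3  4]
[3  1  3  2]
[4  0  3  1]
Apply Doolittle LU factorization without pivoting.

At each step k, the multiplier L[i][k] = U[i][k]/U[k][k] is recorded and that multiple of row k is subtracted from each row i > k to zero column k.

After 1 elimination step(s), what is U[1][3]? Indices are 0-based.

U[1][3] = 1

[col 0] pivot 4
  R1 -= 1*R0 → (0, 4, 1, 1)  (L[1][0] := 1)
  R2 -= 2*R0 → (0, 2, 4, 1)  (L[2][0] := 2)
  R3 -= 1*R0 → (0, 3, 1, 3)  (L[3][0] := 1)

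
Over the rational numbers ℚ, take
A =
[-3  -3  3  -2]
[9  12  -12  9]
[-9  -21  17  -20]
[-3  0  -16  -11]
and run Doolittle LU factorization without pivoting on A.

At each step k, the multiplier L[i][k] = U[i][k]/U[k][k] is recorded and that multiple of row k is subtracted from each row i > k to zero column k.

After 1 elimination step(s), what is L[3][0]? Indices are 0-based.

k=0: U[0][0]=-3
  eliminate (1,0): mult=-3, new row 1: (0, 3, -3, 3); set L[1][0]=-3
  eliminate (2,0): mult=3, new row 2: (0, -12, 8, -14); set L[2][0]=3
  eliminate (3,0): mult=1, new row 3: (0, 3, -19, -9); set L[3][0]=1

L[3][0] = 1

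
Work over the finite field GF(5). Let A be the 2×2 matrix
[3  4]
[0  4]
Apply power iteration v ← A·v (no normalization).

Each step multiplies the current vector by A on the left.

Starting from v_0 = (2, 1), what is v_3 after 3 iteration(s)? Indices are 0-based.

v_0 = (2, 1).
v_1 = A·v_0 = (0, 4).
v_2 = A·v_1 = (1, 1).
v_3 = A·v_2 = (2, 4).

v_3 = (2, 4)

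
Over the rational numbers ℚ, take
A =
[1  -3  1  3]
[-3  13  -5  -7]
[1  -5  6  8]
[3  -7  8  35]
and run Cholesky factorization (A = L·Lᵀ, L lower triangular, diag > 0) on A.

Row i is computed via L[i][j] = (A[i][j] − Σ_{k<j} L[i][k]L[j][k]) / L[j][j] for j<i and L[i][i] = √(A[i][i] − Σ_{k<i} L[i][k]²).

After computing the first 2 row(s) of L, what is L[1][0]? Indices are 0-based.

Step 1: L[0][0] = √(1) = 1.
  L[1][0] = (-3) / L[0][0] = -3.
Step 2: L[1][1] = √(4) = 2.

L[1][0] = -3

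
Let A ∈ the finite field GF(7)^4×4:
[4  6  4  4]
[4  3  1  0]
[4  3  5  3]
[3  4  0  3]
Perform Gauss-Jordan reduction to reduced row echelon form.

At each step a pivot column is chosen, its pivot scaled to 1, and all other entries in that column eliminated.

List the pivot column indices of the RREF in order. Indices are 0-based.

pivot columns: 0, 1, 2, 3

pivot(0,0)=4: scale R0 → (1, 5, 1, 1)
  clear (1,0): R1 −= (4)R0 → (0, 4, 4, 3)
  clear (2,0): R2 −= (4)R0 → (0, 4, 1, 6)
  clear (3,0): R3 −= (3)R0 → (0, 3, 4, 0)
pivot(1,1)=4: scale R1 → (0, 1, 1, 6)
  clear (0,1): R0 −= (5)R1 → (1, 0, 3, 6)
  clear (2,1): R2 −= (4)R1 → (0, 0, 4, 3)
  clear (3,1): R3 −= (3)R1 → (0, 0, 1, 3)
pivot(2,2)=4: scale R2 → (0, 0, 1, 6)
  clear (0,2): R0 −= (3)R2 → (1, 0, 0, 2)
  clear (1,2): R1 −= (1)R2 → (0, 1, 0, 0)
  clear (3,2): R3 −= (1)R2 → (0, 0, 0, 4)
pivot(3,3)=4: scale R3 → (0, 0, 0, 1)
  clear (0,3): R0 −= (2)R3 → (1, 0, 0, 0)
  clear (2,3): R2 −= (6)R3 → (0, 0, 1, 0)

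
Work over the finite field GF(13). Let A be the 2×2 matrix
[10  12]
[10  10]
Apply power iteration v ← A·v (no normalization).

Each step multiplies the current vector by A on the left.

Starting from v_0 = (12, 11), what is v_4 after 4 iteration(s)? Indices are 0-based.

v_0 = (12, 11).
v_1 = A·v_0 = (5, 9).
v_2 = A·v_1 = (2, 10).
v_3 = A·v_2 = (10, 3).
v_4 = A·v_3 = (6, 0).

v_4 = (6, 0)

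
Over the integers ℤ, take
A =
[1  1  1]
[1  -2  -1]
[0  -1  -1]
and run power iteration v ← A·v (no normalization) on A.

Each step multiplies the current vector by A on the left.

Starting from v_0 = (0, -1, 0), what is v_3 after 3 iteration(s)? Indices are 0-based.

v_3 = (-7, 17, 9)

v_0 = (0, -1, 0).
v_1 = A·v_0 = (-1, 2, 1).
v_2 = A·v_1 = (2, -6, -3).
v_3 = A·v_2 = (-7, 17, 9).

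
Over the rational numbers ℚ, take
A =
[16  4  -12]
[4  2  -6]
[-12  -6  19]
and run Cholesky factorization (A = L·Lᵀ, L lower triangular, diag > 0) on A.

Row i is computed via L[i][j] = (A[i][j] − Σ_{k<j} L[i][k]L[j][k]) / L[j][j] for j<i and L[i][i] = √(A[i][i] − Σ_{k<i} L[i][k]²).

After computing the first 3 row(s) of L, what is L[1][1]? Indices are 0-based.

Step 1: L[0][0] = √(16) = 4.
  L[1][0] = (4) / L[0][0] = 1.
Step 2: L[1][1] = √(1) = 1.
  L[2][0] = (-12) / L[0][0] = -3.
  L[2][1] = (-3) / L[1][1] = -3.
Step 3: L[2][2] = √(1) = 1.

L[1][1] = 1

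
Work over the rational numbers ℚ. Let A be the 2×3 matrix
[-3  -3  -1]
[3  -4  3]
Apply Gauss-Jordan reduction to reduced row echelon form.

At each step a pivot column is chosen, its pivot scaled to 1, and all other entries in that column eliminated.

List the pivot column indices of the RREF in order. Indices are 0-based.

pivot columns: 0, 1

[1] R0 /= -3  ⇒  (1, 1, 1/3)
     R1 -= 3·R0  ⇒  (0, -7, 2)
[2] R1 /= -7  ⇒  (0, 1, -2/7)
     R0 -= 1·R1  ⇒  (1, 0, 13/21)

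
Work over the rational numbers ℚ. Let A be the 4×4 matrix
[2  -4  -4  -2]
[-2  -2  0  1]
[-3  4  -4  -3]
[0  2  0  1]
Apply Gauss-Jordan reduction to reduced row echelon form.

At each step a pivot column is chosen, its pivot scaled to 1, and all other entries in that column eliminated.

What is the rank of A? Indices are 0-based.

rank = 4

[1] R0 /= 2  ⇒  (1, -2, -2, -1)
     R1 -= -2·R0  ⇒  (0, -6, -4, -1)
     R2 -= -3·R0  ⇒  (0, -2, -10, -6)
[2] R1 /= -6  ⇒  (0, 1, 2/3, 1/6)
     R0 -= -2·R1  ⇒  (1, 0, -2/3, -2/3)
     R2 -= -2·R1  ⇒  (0, 0, -26/3, -17/3)
     R3 -= 2·R1  ⇒  (0, 0, -4/3, 2/3)
[3] R2 /= -26/3  ⇒  (0, 0, 1, 17/26)
     R0 -= -2/3·R2  ⇒  (1, 0, 0, -3/13)
     R1 -= 2/3·R2  ⇒  (0, 1, 0, -7/26)
     R3 -= -4/3·R2  ⇒  (0, 0, 0, 20/13)
[4] R3 /= 20/13  ⇒  (0, 0, 0, 1)
     R0 -= -3/13·R3  ⇒  (1, 0, 0, 0)
     R1 -= -7/26·R3  ⇒  (0, 1, 0, 0)
     R2 -= 17/26·R3  ⇒  (0, 0, 1, 0)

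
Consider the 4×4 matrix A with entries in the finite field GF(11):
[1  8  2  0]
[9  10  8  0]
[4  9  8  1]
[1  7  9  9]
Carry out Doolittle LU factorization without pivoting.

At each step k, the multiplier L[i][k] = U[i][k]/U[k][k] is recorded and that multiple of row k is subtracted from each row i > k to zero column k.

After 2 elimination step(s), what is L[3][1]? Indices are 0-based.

Step 1: pivot at (0,0) is 1.
  row1 ← row1 − (9)·row0  ⇒  L[1][0]=9, U row1=(0, 4, 1, 0)
  row2 ← row2 − (4)·row0  ⇒  L[2][0]=4, U row2=(0, 10, 0, 1)
  row3 ← row3 − (1)·row0  ⇒  L[3][0]=1, U row3=(0, 10, 7, 9)
Step 2: pivot at (1,1) is 4.
  row2 ← row2 − (8)·row1  ⇒  L[2][1]=8, U row2=(0, 0, 3, 1)
  row3 ← row3 − (8)·row1  ⇒  L[3][1]=8, U row3=(0, 0, 10, 9)

L[3][1] = 8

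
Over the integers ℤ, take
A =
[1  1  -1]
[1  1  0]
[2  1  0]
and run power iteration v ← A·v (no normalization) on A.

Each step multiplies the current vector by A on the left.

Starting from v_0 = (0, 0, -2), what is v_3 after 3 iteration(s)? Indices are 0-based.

v_0 = (0, 0, -2).
v_1 = A·v_0 = (2, 0, 0).
v_2 = A·v_1 = (2, 2, 4).
v_3 = A·v_2 = (0, 4, 6).

v_3 = (0, 4, 6)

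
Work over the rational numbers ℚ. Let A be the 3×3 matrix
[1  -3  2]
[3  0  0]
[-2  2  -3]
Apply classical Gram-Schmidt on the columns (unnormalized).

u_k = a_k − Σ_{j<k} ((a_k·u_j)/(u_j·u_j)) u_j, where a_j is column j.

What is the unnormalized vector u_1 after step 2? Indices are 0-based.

u_1 = (-5/2, 3/2, 1)

Step 1: u_0 = a_0 = (1, 3, -2).
Step 2: u_1 = a_1 − (-1/2)·u_0 = (-5/2, 3/2, 1).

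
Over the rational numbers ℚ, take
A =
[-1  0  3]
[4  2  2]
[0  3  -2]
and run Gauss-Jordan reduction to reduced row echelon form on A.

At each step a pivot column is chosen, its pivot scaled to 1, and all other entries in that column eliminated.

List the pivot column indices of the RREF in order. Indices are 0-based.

pivot(0,0)=-1: scale R0 → (1, 0, -3)
  clear (1,0): R1 −= (4)R0 → (0, 2, 14)
pivot(1,1)=2: scale R1 → (0, 1, 7)
  clear (2,1): R2 −= (3)R1 → (0, 0, -23)
pivot(2,2)=-23: scale R2 → (0, 0, 1)
  clear (0,2): R0 −= (-3)R2 → (1, 0, 0)
  clear (1,2): R1 −= (7)R2 → (0, 1, 0)

pivot columns: 0, 1, 2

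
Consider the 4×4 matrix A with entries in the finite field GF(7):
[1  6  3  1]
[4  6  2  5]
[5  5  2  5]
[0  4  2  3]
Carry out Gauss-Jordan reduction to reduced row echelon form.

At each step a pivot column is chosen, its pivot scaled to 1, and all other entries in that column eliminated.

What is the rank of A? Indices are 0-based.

rank = 4

[1] R0 /= 1  ⇒  (1, 6, 3, 1)
     R1 -= 4·R0  ⇒  (0, 3, 4, 1)
     R2 -= 5·R0  ⇒  (0, 3, 1, 0)
[2] R1 /= 3  ⇒  (0, 1, 6, 5)
     R0 -= 6·R1  ⇒  (1, 0, 2, 6)
     R2 -= 3·R1  ⇒  (0, 0, 4, 6)
     R3 -= 4·R1  ⇒  (0, 0, 6, 4)
[3] R2 /= 4  ⇒  (0, 0, 1, 5)
     R0 -= 2·R2  ⇒  (1, 0, 0, 3)
     R1 -= 6·R2  ⇒  (0, 1, 0, 3)
     R3 -= 6·R2  ⇒  (0, 0, 0, 2)
[4] R3 /= 2  ⇒  (0, 0, 0, 1)
     R0 -= 3·R3  ⇒  (1, 0, 0, 0)
     R1 -= 3·R3  ⇒  (0, 1, 0, 0)
     R2 -= 5·R3  ⇒  (0, 0, 1, 0)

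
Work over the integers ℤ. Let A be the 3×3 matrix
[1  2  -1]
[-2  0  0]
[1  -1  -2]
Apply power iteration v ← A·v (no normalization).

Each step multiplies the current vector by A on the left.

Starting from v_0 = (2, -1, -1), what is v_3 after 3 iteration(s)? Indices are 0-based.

v_0 = (2, -1, -1).
v_1 = A·v_0 = (1, -4, 5).
v_2 = A·v_1 = (-12, -2, -5).
v_3 = A·v_2 = (-11, 24, 0).

v_3 = (-11, 24, 0)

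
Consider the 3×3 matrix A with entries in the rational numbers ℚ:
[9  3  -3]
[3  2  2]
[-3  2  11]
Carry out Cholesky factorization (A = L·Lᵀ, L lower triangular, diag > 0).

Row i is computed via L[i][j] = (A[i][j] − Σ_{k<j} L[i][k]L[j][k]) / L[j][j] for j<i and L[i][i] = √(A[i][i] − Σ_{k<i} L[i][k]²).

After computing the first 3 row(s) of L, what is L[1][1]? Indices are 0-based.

Step 1: L[0][0] = √(9) = 3.
  L[1][0] = (3) / L[0][0] = 1.
Step 2: L[1][1] = √(1) = 1.
  L[2][0] = (-3) / L[0][0] = -1.
  L[2][1] = (3) / L[1][1] = 3.
Step 3: L[2][2] = √(1) = 1.

L[1][1] = 1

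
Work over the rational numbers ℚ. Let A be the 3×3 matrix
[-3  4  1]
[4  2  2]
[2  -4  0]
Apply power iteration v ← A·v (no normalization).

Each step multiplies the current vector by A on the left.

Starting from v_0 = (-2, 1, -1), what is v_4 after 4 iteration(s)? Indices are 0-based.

v_0 = (-2, 1, -1).
v_1 = A·v_0 = (9, -8, -8).
v_2 = A·v_1 = (-67, 4, 50).
v_3 = A·v_2 = (267, -160, -150).
v_4 = A·v_3 = (-1591, 448, 1174).

v_4 = (-1591, 448, 1174)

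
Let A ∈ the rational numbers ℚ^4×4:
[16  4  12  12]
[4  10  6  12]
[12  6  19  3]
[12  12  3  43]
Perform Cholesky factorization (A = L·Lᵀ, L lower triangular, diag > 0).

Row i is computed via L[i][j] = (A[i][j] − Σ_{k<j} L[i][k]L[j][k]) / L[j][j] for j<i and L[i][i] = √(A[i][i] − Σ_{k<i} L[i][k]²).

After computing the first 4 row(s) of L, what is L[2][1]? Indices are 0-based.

Step 1: L[0][0] = √(16) = 4.
  L[1][0] = (4) / L[0][0] = 1.
Step 2: L[1][1] = √(9) = 3.
  L[2][0] = (12) / L[0][0] = 3.
  L[2][1] = (3) / L[1][1] = 1.
Step 3: L[2][2] = √(9) = 3.
  L[3][0] = (12) / L[0][0] = 3.
  L[3][1] = (9) / L[1][1] = 3.
  L[3][2] = (-9) / L[2][2] = -3.
Step 4: L[3][3] = √(16) = 4.

L[2][1] = 1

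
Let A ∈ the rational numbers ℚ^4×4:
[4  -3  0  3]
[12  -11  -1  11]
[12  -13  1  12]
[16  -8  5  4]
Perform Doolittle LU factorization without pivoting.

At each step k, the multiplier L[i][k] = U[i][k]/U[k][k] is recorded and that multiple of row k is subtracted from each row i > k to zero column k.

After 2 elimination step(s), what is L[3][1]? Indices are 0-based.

Step 1: pivot at (0,0) is 4.
  row1 ← row1 − (3)·row0  ⇒  L[1][0]=3, U row1=(0, -2, -1, 2)
  row2 ← row2 − (3)·row0  ⇒  L[2][0]=3, U row2=(0, -4, 1, 3)
  row3 ← row3 − (4)·row0  ⇒  L[3][0]=4, U row3=(0, 4, 5, -8)
Step 2: pivot at (1,1) is -2.
  row2 ← row2 − (2)·row1  ⇒  L[2][1]=2, U row2=(0, 0, 3, -1)
  row3 ← row3 − (-2)·row1  ⇒  L[3][1]=-2, U row3=(0, 0, 3, -4)

L[3][1] = -2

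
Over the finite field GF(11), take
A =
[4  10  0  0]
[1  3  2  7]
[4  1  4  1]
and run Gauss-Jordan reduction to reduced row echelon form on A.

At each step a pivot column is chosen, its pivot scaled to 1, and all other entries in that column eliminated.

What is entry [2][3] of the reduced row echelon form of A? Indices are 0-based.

M[2][3] = 4

step 1: normalize row 0 (÷4) = (1, 8, 0, 0)
  row 1: subtract 1×row0 = (0, 6, 2, 7)
  row 2: subtract 4×row0 = (0, 2, 4, 1)
step 2: normalize row 1 (÷6) = (0, 1, 4, 3)
  row 0: subtract 8×row1 = (1, 0, 1, 9)
  row 2: subtract 2×row1 = (0, 0, 7, 6)
step 3: normalize row 2 (÷7) = (0, 0, 1, 4)
  row 0: subtract 1×row2 = (1, 0, 0, 5)
  row 1: subtract 4×row2 = (0, 1, 0, 9)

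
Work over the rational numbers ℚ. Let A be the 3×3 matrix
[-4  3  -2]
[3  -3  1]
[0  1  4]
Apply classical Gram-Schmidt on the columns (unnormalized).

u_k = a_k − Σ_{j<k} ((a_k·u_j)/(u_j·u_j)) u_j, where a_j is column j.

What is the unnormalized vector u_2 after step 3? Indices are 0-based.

Step 1: u_0 = a_0 = (-4, 3, 0).
Step 2: u_1 = a_1 − (-21/25)·u_0 = (-9/25, -12/25, 1).
Step 3: u_2 = a_2 − (11/25)·u_0 − (53/17)·u_1 = (15/17, 20/17, 15/17).

u_2 = (15/17, 20/17, 15/17)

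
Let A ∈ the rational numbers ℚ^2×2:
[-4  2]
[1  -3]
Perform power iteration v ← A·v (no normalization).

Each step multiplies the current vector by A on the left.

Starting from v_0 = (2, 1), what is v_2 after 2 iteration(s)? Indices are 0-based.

v_0 = (2, 1).
v_1 = A·v_0 = (-6, -1).
v_2 = A·v_1 = (22, -3).

v_2 = (22, -3)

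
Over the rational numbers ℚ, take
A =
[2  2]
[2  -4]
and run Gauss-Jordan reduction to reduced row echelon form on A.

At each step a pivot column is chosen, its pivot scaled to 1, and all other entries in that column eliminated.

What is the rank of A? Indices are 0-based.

step 1: normalize row 0 (÷2) = (1, 1)
  row 1: subtract 2×row0 = (0, -6)
step 2: normalize row 1 (÷-6) = (0, 1)
  row 0: subtract 1×row1 = (1, 0)

rank = 2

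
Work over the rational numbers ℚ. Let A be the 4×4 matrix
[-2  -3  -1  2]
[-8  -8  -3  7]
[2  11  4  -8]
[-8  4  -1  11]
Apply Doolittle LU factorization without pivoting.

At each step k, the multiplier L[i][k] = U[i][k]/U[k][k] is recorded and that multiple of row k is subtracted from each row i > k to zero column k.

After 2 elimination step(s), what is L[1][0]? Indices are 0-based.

L[1][0] = 4

[col 0] pivot -2
  R1 -= 4*R0 → (0, 4, 1, -1)  (L[1][0] := 4)
  R2 -= -1*R0 → (0, 8, 3, -6)  (L[2][0] := -1)
  R3 -= 4*R0 → (0, 16, 3, 3)  (L[3][0] := 4)
[col 1] pivot 4
  R2 -= 2*R1 → (0, 0, 1, -4)  (L[2][1] := 2)
  R3 -= 4*R1 → (0, 0, -1, 7)  (L[3][1] := 4)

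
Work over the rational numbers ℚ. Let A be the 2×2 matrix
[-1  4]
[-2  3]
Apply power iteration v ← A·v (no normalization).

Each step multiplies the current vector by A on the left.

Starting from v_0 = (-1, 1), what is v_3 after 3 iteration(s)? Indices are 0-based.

v_3 = (5, -15)

v_0 = (-1, 1).
v_1 = A·v_0 = (5, 5).
v_2 = A·v_1 = (15, 5).
v_3 = A·v_2 = (5, -15).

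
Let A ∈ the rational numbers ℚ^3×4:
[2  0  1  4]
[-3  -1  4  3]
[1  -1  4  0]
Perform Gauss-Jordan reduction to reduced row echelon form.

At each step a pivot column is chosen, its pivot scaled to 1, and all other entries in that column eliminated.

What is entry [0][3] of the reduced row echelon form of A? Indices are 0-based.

step 1: normalize row 0 (÷2) = (1, 0, 1/2, 2)
  row 1: subtract -3×row0 = (0, -1, 11/2, 9)
  row 2: subtract 1×row0 = (0, -1, 7/2, -2)
step 2: normalize row 1 (÷-1) = (0, 1, -11/2, -9)
  row 2: subtract -1×row1 = (0, 0, -2, -11)
step 3: normalize row 2 (÷-2) = (0, 0, 1, 11/2)
  row 0: subtract 1/2×row2 = (1, 0, 0, -3/4)
  row 1: subtract -11/2×row2 = (0, 1, 0, 85/4)

M[0][3] = -3/4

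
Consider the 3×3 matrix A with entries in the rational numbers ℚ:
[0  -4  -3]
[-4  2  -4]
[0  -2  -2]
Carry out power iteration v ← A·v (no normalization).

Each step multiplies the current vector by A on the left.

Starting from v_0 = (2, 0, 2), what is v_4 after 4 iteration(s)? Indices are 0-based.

v_4 = (2080, 96, 1088)

v_0 = (2, 0, 2).
v_1 = A·v_0 = (-6, -16, -4).
v_2 = A·v_1 = (76, 8, 40).
v_3 = A·v_2 = (-152, -448, -96).
v_4 = A·v_3 = (2080, 96, 1088).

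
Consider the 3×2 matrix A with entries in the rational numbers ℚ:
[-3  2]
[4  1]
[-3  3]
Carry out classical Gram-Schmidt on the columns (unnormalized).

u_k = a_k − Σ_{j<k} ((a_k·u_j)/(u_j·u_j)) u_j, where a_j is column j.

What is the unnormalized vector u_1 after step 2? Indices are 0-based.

Step 1: u_0 = a_0 = (-3, 4, -3).
Step 2: u_1 = a_1 − (-11/34)·u_0 = (35/34, 39/17, 69/34).

u_1 = (35/34, 39/17, 69/34)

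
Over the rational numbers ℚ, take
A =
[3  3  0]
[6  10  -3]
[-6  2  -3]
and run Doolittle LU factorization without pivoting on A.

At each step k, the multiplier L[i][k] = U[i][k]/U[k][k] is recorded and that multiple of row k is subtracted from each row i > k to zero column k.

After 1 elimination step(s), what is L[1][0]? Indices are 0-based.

k=0: U[0][0]=3
  eliminate (1,0): mult=2, new row 1: (0, 4, -3); set L[1][0]=2
  eliminate (2,0): mult=-2, new row 2: (0, 8, -3); set L[2][0]=-2

L[1][0] = 2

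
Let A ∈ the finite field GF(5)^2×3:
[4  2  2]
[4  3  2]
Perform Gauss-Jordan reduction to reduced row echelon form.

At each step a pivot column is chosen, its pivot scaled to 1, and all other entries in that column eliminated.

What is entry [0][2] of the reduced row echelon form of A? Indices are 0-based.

step 1: normalize row 0 (÷4) = (1, 3, 3)
  row 1: subtract 4×row0 = (0, 1, 0)
step 2: normalize row 1 (÷1) = (0, 1, 0)
  row 0: subtract 3×row1 = (1, 0, 3)

M[0][2] = 3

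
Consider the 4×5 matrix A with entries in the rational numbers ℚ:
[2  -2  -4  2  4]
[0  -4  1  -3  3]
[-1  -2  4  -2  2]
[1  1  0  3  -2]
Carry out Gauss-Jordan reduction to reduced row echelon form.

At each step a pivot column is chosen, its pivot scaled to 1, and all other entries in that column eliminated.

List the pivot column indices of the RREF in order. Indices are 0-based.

[1] R0 /= 2  ⇒  (1, -1, -2, 1, 2)
     R2 -= -1·R0  ⇒  (0, -3, 2, -1, 4)
     R3 -= 1·R0  ⇒  (0, 2, 2, 2, -4)
[2] R1 /= -4  ⇒  (0, 1, -1/4, 3/4, -3/4)
     R0 -= -1·R1  ⇒  (1, 0, -9/4, 7/4, 5/4)
     R2 -= -3·R1  ⇒  (0, 0, 5/4, 5/4, 7/4)
     R3 -= 2·R1  ⇒  (0, 0, 5/2, 1/2, -5/2)
[3] R2 /= 5/4  ⇒  (0, 0, 1, 1, 7/5)
     R0 -= -9/4·R2  ⇒  (1, 0, 0, 4, 22/5)
     R1 -= -1/4·R2  ⇒  (0, 1, 0, 1, -2/5)
     R3 -= 5/2·R2  ⇒  (0, 0, 0, -2, -6)
[4] R3 /= -2  ⇒  (0, 0, 0, 1, 3)
     R0 -= 4·R3  ⇒  (1, 0, 0, 0, -38/5)
     R1 -= 1·R3  ⇒  (0, 1, 0, 0, -17/5)
     R2 -= 1·R3  ⇒  (0, 0, 1, 0, -8/5)

pivot columns: 0, 1, 2, 3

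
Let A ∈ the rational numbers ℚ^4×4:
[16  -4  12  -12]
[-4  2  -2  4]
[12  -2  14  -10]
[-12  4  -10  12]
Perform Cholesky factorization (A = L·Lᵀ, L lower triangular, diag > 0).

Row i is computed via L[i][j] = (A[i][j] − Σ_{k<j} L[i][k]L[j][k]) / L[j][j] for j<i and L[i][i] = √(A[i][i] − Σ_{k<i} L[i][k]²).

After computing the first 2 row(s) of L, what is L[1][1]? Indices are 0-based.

L[1][1] = 1

Step 1: L[0][0] = √(16) = 4.
  L[1][0] = (-4) / L[0][0] = -1.
Step 2: L[1][1] = √(1) = 1.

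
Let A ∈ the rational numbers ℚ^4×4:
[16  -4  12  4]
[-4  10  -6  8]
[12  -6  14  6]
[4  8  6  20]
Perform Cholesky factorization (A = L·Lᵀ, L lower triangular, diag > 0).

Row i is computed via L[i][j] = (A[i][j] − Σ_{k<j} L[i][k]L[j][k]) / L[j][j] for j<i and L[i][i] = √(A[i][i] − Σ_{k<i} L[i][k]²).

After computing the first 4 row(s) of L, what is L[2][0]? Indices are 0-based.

L[2][0] = 3

Step 1: L[0][0] = √(16) = 4.
  L[1][0] = (-4) / L[0][0] = -1.
Step 2: L[1][1] = √(9) = 3.
  L[2][0] = (12) / L[0][0] = 3.
  L[2][1] = (-3) / L[1][1] = -1.
Step 3: L[2][2] = √(4) = 2.
  L[3][0] = (4) / L[0][0] = 1.
  L[3][1] = (9) / L[1][1] = 3.
  L[3][2] = (6) / L[2][2] = 3.
Step 4: L[3][3] = √(1) = 1.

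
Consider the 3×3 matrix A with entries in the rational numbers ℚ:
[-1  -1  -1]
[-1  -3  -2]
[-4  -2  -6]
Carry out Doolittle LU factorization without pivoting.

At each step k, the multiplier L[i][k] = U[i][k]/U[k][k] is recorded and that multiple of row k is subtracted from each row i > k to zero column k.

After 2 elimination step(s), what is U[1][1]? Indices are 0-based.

U[1][1] = -2

k=0: U[0][0]=-1
  eliminate (1,0): mult=1, new row 1: (0, -2, -1); set L[1][0]=1
  eliminate (2,0): mult=4, new row 2: (0, 2, -2); set L[2][0]=4
k=1: U[1][1]=-2
  eliminate (2,1): mult=-1, new row 2: (0, 0, -3); set L[2][1]=-1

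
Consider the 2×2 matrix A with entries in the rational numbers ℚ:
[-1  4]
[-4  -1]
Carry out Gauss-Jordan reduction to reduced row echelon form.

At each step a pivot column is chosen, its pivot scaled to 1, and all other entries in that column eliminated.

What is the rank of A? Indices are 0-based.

rank = 2

[1] R0 /= -1  ⇒  (1, -4)
     R1 -= -4·R0  ⇒  (0, -17)
[2] R1 /= -17  ⇒  (0, 1)
     R0 -= -4·R1  ⇒  (1, 0)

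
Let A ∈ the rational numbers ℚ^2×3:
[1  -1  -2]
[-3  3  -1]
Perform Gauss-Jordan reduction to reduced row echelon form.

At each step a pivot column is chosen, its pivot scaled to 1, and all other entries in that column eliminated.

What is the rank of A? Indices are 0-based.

pivot(0,0)=1: scale R0 → (1, -1, -2)
  clear (1,0): R1 −= (-3)R0 → (0, 0, -7)
col 1: no nonzero at/below row 1; advance.
pivot(1,2)=-7: scale R1 → (0, 0, 1)
  clear (0,2): R0 −= (-2)R1 → (1, -1, 0)

rank = 2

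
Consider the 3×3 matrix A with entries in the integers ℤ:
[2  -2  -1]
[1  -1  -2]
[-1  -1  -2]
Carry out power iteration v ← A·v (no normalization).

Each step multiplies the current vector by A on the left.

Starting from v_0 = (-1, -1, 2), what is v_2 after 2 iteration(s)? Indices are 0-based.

v_0 = (-1, -1, 2).
v_1 = A·v_0 = (-2, -4, -2).
v_2 = A·v_1 = (6, 6, 10).

v_2 = (6, 6, 10)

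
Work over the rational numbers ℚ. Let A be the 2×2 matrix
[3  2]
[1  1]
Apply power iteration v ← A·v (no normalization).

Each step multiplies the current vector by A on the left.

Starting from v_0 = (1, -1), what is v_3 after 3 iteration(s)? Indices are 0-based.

v_3 = (11, 4)

v_0 = (1, -1).
v_1 = A·v_0 = (1, 0).
v_2 = A·v_1 = (3, 1).
v_3 = A·v_2 = (11, 4).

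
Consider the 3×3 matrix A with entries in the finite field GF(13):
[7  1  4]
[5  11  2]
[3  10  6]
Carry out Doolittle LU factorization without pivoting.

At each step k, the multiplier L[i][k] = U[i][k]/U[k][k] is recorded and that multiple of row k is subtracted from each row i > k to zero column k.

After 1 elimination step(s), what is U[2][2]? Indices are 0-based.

[col 0] pivot 7
  R1 -= 10*R0 → (0, 1, 1)  (L[1][0] := 10)
  R2 -= 6*R0 → (0, 4, 8)  (L[2][0] := 6)

U[2][2] = 8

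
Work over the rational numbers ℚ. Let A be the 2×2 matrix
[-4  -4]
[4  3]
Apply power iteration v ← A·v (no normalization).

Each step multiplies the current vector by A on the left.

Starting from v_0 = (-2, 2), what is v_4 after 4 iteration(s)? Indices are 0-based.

v_0 = (-2, 2).
v_1 = A·v_0 = (0, -2).
v_2 = A·v_1 = (8, -6).
v_3 = A·v_2 = (-8, 14).
v_4 = A·v_3 = (-24, 10).

v_4 = (-24, 10)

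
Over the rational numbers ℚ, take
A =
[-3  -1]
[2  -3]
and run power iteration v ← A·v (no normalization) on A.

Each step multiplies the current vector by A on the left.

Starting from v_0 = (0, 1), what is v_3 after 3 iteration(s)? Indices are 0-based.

v_0 = (0, 1).
v_1 = A·v_0 = (-1, -3).
v_2 = A·v_1 = (6, 7).
v_3 = A·v_2 = (-25, -9).

v_3 = (-25, -9)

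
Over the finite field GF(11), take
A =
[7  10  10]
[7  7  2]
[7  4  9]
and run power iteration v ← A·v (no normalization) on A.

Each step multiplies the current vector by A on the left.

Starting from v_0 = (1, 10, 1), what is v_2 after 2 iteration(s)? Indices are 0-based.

v_0 = (1, 10, 1).
v_1 = A·v_0 = (7, 2, 1).
v_2 = A·v_1 = (2, 10, 0).

v_2 = (2, 10, 0)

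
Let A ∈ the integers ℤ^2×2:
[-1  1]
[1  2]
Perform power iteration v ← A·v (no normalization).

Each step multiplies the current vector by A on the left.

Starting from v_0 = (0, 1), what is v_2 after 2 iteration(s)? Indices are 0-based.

v_2 = (1, 5)

v_0 = (0, 1).
v_1 = A·v_0 = (1, 2).
v_2 = A·v_1 = (1, 5).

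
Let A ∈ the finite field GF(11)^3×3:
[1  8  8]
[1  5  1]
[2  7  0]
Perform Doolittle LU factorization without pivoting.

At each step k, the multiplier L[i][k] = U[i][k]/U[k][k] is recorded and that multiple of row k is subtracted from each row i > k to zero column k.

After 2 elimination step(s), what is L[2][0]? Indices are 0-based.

L[2][0] = 2

k=0: U[0][0]=1
  eliminate (1,0): mult=1, new row 1: (0, 8, 4); set L[1][0]=1
  eliminate (2,0): mult=2, new row 2: (0, 2, 6); set L[2][0]=2
k=1: U[1][1]=8
  eliminate (2,1): mult=3, new row 2: (0, 0, 5); set L[2][1]=3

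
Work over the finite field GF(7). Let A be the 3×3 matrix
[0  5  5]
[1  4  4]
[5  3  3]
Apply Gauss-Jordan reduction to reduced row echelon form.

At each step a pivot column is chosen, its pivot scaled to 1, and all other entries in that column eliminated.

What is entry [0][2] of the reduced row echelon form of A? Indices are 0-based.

M[0][2] = 0

[1] R0 <-> R1
[1] R0 /= 1  ⇒  (1, 4, 4)
     R2 -= 5·R0  ⇒  (0, 4, 4)
[2] R1 /= 5  ⇒  (0, 1, 1)
     R0 -= 4·R1  ⇒  (1, 0, 0)
     R2 -= 4·R1  ⇒  (0, 0, 0)
column 2 empty below row 2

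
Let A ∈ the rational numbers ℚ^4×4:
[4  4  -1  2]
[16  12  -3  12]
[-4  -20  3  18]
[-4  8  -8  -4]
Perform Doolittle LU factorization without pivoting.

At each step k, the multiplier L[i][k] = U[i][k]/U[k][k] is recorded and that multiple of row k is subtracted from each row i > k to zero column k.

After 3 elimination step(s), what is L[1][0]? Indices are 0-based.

[col 0] pivot 4
  R1 -= 4*R0 → (0, -4, 1, 4)  (L[1][0] := 4)
  R2 -= -1*R0 → (0, -16, 2, 20)  (L[2][0] := -1)
  R3 -= -1*R0 → (0, 12, -9, -2)  (L[3][0] := -1)
[col 1] pivot -4
  R2 -= 4*R1 → (0, 0, -2, 4)  (L[2][1] := 4)
  R3 -= -3*R1 → (0, 0, -6, 10)  (L[3][1] := -3)
[col 2] pivot -2
  R3 -= 3*R2 → (0, 0, 0, -2)  (L[3][2] := 3)

L[1][0] = 4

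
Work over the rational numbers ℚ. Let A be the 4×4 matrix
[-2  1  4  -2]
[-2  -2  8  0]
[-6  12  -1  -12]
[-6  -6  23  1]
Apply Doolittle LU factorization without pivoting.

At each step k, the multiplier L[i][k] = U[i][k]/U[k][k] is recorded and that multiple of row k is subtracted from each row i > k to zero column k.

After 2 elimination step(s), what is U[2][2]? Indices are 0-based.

[col 0] pivot -2
  R1 -= 1*R0 → (0, -3, 4, 2)  (L[1][0] := 1)
  R2 -= 3*R0 → (0, 9, -13, -6)  (L[2][0] := 3)
  R3 -= 3*R0 → (0, -9, 11, 7)  (L[3][0] := 3)
[col 1] pivot -3
  R2 -= -3*R1 → (0, 0, -1, 0)  (L[2][1] := -3)
  R3 -= 3*R1 → (0, 0, -1, 1)  (L[3][1] := 3)

U[2][2] = -1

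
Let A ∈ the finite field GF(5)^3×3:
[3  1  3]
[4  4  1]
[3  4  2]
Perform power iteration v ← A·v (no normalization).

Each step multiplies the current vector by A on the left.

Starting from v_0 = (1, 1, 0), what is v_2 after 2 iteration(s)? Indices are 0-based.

v_2 = (1, 0, 3)

v_0 = (1, 1, 0).
v_1 = A·v_0 = (4, 3, 2).
v_2 = A·v_1 = (1, 0, 3).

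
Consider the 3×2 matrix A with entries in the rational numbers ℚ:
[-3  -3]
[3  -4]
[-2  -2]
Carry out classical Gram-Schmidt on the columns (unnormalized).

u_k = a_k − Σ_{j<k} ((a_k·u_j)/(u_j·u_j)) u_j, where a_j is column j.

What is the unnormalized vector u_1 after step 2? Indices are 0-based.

Step 1: u_0 = a_0 = (-3, 3, -2).
Step 2: u_1 = a_1 − (1/22)·u_0 = (-63/22, -91/22, -21/11).

u_1 = (-63/22, -91/22, -21/11)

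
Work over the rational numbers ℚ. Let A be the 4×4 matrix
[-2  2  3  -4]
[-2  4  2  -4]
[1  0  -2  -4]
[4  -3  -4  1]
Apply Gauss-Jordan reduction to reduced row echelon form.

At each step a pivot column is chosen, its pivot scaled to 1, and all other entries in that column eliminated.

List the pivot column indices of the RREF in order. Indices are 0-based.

pivot columns: 0, 1, 2, 3

step 1: normalize row 0 (÷-2) = (1, -1, -3/2, 2)
  row 1: subtract -2×row0 = (0, 2, -1, 0)
  row 2: subtract 1×row0 = (0, 1, -1/2, -6)
  row 3: subtract 4×row0 = (0, 1, 2, -7)
step 2: normalize row 1 (÷2) = (0, 1, -1/2, 0)
  row 0: subtract -1×row1 = (1, 0, -2, 2)
  row 2: subtract 1×row1 = (0, 0, 0, -6)
  row 3: subtract 1×row1 = (0, 0, 5/2, -7)
step 3: exchange rows 2,3
step 3: normalize row 2 (÷5/2) = (0, 0, 1, -14/5)
  row 0: subtract -2×row2 = (1, 0, 0, -18/5)
  row 1: subtract -1/2×row2 = (0, 1, 0, -7/5)
step 4: normalize row 3 (÷-6) = (0, 0, 0, 1)
  row 0: subtract -18/5×row3 = (1, 0, 0, 0)
  row 1: subtract -7/5×row3 = (0, 1, 0, 0)
  row 2: subtract -14/5×row3 = (0, 0, 1, 0)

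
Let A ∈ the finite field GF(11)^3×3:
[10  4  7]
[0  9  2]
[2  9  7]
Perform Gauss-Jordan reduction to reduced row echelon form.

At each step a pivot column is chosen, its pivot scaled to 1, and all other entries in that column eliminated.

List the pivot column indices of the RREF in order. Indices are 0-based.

pivot(0,0)=10: scale R0 → (1, 7, 4)
  clear (2,0): R2 −= (2)R0 → (0, 6, 10)
pivot(1,1)=9: scale R1 → (0, 1, 10)
  clear (0,1): R0 −= (7)R1 → (1, 0, 0)
  clear (2,1): R2 −= (6)R1 → (0, 0, 5)
pivot(2,2)=5: scale R2 → (0, 0, 1)
  clear (1,2): R1 −= (10)R2 → (0, 1, 0)

pivot columns: 0, 1, 2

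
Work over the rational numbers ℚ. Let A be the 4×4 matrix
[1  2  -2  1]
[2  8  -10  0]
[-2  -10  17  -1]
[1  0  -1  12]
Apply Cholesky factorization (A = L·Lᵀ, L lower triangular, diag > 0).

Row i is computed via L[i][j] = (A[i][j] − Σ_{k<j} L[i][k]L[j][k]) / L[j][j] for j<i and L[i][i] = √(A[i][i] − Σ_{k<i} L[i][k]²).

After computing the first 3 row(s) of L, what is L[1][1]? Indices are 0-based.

L[1][1] = 2

Step 1: L[0][0] = √(1) = 1.
  L[1][0] = (2) / L[0][0] = 2.
Step 2: L[1][1] = √(4) = 2.
  L[2][0] = (-2) / L[0][0] = -2.
  L[2][1] = (-6) / L[1][1] = -3.
Step 3: L[2][2] = √(4) = 2.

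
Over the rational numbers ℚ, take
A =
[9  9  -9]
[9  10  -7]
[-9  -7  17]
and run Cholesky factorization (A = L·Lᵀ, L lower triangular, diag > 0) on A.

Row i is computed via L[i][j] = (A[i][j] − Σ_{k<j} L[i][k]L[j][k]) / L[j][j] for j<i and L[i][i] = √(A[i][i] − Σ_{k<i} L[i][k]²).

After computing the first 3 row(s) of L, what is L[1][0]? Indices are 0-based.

L[1][0] = 3

Step 1: L[0][0] = √(9) = 3.
  L[1][0] = (9) / L[0][0] = 3.
Step 2: L[1][1] = √(1) = 1.
  L[2][0] = (-9) / L[0][0] = -3.
  L[2][1] = (2) / L[1][1] = 2.
Step 3: L[2][2] = √(4) = 2.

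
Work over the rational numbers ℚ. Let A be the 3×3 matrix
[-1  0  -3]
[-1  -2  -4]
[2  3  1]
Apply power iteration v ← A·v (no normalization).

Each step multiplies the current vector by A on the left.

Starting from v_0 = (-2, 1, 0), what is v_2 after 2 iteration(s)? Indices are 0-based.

v_0 = (-2, 1, 0).
v_1 = A·v_0 = (2, 0, -1).
v_2 = A·v_1 = (1, 2, 3).

v_2 = (1, 2, 3)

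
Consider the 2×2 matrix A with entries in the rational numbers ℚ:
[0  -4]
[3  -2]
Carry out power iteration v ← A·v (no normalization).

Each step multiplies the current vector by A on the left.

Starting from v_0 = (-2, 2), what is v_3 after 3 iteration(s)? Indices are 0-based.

v_0 = (-2, 2).
v_1 = A·v_0 = (-8, -10).
v_2 = A·v_1 = (40, -4).
v_3 = A·v_2 = (16, 128).

v_3 = (16, 128)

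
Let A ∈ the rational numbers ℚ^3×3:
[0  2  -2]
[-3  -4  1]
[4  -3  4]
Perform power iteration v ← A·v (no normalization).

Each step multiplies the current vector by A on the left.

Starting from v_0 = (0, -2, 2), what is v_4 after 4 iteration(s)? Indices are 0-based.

v_0 = (0, -2, 2).
v_1 = A·v_0 = (-8, 10, 14).
v_2 = A·v_1 = (-8, -2, -6).
v_3 = A·v_2 = (8, 26, -50).
v_4 = A·v_3 = (152, -178, -246).

v_4 = (152, -178, -246)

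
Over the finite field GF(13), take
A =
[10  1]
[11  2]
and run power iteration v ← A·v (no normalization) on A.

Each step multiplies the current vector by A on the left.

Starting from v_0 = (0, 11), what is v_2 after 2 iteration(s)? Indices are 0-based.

v_0 = (0, 11).
v_1 = A·v_0 = (11, 9).
v_2 = A·v_1 = (2, 9).

v_2 = (2, 9)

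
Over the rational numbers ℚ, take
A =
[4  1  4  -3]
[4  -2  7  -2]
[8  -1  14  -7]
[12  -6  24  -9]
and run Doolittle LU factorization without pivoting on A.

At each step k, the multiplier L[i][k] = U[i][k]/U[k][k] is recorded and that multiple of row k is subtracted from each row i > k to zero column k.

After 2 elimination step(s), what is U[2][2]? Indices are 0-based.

[col 0] pivot 4
  R1 -= 1*R0 → (0, -3, 3, 1)  (L[1][0] := 1)
  R2 -= 2*R0 → (0, -3, 6, -1)  (L[2][0] := 2)
  R3 -= 3*R0 → (0, -9, 12, 0)  (L[3][0] := 3)
[col 1] pivot -3
  R2 -= 1*R1 → (0, 0, 3, -2)  (L[2][1] := 1)
  R3 -= 3*R1 → (0, 0, 3, -3)  (L[3][1] := 3)

U[2][2] = 3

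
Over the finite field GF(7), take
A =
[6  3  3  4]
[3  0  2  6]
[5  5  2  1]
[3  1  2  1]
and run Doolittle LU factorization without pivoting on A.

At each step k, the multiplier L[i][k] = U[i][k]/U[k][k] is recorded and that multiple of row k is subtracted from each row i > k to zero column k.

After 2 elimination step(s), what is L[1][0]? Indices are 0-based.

L[1][0] = 4

Step 1: pivot at (0,0) is 6.
  row1 ← row1 − (4)·row0  ⇒  L[1][0]=4, U row1=(0, 2, 4, 4)
  row2 ← row2 − (2)·row0  ⇒  L[2][0]=2, U row2=(0, 6, 3, 0)
  row3 ← row3 − (4)·row0  ⇒  L[3][0]=4, U row3=(0, 3, 4, 6)
Step 2: pivot at (1,1) is 2.
  row2 ← row2 − (3)·row1  ⇒  L[2][1]=3, U row2=(0, 0, 5, 2)
  row3 ← row3 − (5)·row1  ⇒  L[3][1]=5, U row3=(0, 0, 5, 0)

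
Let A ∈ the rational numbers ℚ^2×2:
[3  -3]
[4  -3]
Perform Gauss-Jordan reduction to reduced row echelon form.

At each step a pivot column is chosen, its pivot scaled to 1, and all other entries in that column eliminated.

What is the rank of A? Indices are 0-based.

rank = 2

step 1: normalize row 0 (÷3) = (1, -1)
  row 1: subtract 4×row0 = (0, 1)
step 2: normalize row 1 (÷1) = (0, 1)
  row 0: subtract -1×row1 = (1, 0)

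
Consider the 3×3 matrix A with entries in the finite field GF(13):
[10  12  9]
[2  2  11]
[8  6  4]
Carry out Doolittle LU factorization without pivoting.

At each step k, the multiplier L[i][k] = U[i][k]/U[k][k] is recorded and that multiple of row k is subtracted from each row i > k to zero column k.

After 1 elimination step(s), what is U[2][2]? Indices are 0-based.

[col 0] pivot 10
  R1 -= 8*R0 → (0, 10, 4)  (L[1][0] := 8)
  R2 -= 6*R0 → (0, 12, 2)  (L[2][0] := 6)

U[2][2] = 2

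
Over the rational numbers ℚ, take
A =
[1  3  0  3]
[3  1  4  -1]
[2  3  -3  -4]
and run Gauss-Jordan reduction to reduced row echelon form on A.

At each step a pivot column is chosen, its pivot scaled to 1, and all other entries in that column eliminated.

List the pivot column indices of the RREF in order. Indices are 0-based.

step 1: normalize row 0 (÷1) = (1, 3, 0, 3)
  row 1: subtract 3×row0 = (0, -8, 4, -10)
  row 2: subtract 2×row0 = (0, -3, -3, -10)
step 2: normalize row 1 (÷-8) = (0, 1, -1/2, 5/4)
  row 0: subtract 3×row1 = (1, 0, 3/2, -3/4)
  row 2: subtract -3×row1 = (0, 0, -9/2, -25/4)
step 3: normalize row 2 (÷-9/2) = (0, 0, 1, 25/18)
  row 0: subtract 3/2×row2 = (1, 0, 0, -17/6)
  row 1: subtract -1/2×row2 = (0, 1, 0, 35/18)

pivot columns: 0, 1, 2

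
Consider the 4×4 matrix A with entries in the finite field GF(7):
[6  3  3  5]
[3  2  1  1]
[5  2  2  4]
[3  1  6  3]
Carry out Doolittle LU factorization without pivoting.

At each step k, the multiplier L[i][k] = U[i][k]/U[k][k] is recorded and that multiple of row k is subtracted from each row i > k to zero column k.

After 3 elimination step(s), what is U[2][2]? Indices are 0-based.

Step 1: pivot at (0,0) is 6.
  row1 ← row1 − (4)·row0  ⇒  L[1][0]=4, U row1=(0, 4, 3, 2)
  row2 ← row2 − (2)·row0  ⇒  L[2][0]=2, U row2=(0, 3, 3, 1)
  row3 ← row3 − (4)·row0  ⇒  L[3][0]=4, U row3=(0, 3, 1, 4)
Step 2: pivot at (1,1) is 4.
  row2 ← row2 − (6)·row1  ⇒  L[2][1]=6, U row2=(0, 0, 6, 3)
  row3 ← row3 − (6)·row1  ⇒  L[3][1]=6, U row3=(0, 0, 4, 6)
Step 3: pivot at (2,2) is 6.
  row3 ← row3 − (3)·row2  ⇒  L[3][2]=3, U row3=(0, 0, 0, 4)

U[2][2] = 6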